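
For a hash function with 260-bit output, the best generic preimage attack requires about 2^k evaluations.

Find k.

Step 1: The hash has a 260-bit output.
Step 2: Preimage resistance means: given a digest h(x), it should be infeasible to find any input that hashes to it.
With a 260-bit output there are 2^260 possible digests, so a generic brute-force preimage search costs about 2^260 evaluations.
Step 3: Security level = 260 bits.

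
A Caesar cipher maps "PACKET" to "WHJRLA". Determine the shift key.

Step 1: Compare first letters: P (position 15) -> W (position 22).
Step 2: Shift = (22 - 15) mod 26 = 7.
The shift value is 7.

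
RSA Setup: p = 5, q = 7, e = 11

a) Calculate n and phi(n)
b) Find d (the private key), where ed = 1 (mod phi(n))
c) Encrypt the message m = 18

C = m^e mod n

Step 1: n = 5 * 7 = 35.
Step 2: phi(n) = (5-1)(7-1) = 4 * 6 = 24.
Step 3: Find d = 11^(-1) mod 24 = 11.
  Verify: 11 * 11 = 121 = 1 (mod 24).
Step 4: C = 18^11 mod 35 = 2.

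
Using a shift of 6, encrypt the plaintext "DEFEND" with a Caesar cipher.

Step 1: For each letter, shift forward by 6 positions (mod 26).
  D (position 3) -> position (3+6) mod 26 = 9 -> J
  E (position 4) -> position (4+6) mod 26 = 10 -> K
  F (position 5) -> position (5+6) mod 26 = 11 -> L
  E (position 4) -> position (4+6) mod 26 = 10 -> K
  N (position 13) -> position (13+6) mod 26 = 19 -> T
  D (position 3) -> position (3+6) mod 26 = 9 -> J
Result: JKLKTJ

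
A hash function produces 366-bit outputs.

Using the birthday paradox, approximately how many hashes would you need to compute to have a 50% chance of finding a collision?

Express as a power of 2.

Step 1: The birthday paradox gives collision probability ~50% after sqrt(2^n) = 2^(n/2) hashes.
Step 2: For 366-bit output: 2^(366/2) = 2^183.
Step 3: Approximately 2^183 hash computations needed.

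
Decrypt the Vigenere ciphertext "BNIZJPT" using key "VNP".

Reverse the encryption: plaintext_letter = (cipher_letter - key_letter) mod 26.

Step 1: Extend key: VNPVNPV
Step 2: Decrypt each letter (c - k) mod 26:
  B(1) - V(21) = (1-21) mod 26 = 6 = G
  N(13) - N(13) = (13-13) mod 26 = 0 = A
  I(8) - P(15) = (8-15) mod 26 = 19 = T
  Z(25) - V(21) = (25-21) mod 26 = 4 = E
  J(9) - N(13) = (9-13) mod 26 = 22 = W
  P(15) - P(15) = (15-15) mod 26 = 0 = A
  T(19) - V(21) = (19-21) mod 26 = 24 = Y
Plaintext: GATEWAY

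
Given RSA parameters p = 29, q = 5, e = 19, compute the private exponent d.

Step 1: n = 29 * 5 = 145.
Step 2: phi(n) = 28 * 4 = 112.
Step 3: Find d such that 19 * d = 1 (mod 112).
Step 4: d = 19^(-1) mod 112 = 59.
Verification: 19 * 59 = 1121 = 10 * 112 + 1.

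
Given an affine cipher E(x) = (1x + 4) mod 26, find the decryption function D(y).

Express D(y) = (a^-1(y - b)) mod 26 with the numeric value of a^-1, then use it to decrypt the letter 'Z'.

Step 1: Find a^-1, the modular inverse of 1 mod 26.
Step 2: We need 1 * a^-1 = 1 (mod 26).
Step 3: 1 * 1 = 1 = 0 * 26 + 1, so a^-1 = 1.
Step 4: D(y) = 1(y - 4) mod 26.
Step 5: Apply to 'Z' (y = 25): D(25) = 1 * (25 - 4) mod 26 = 1 * 21 mod 26 = 21 -> 'V'.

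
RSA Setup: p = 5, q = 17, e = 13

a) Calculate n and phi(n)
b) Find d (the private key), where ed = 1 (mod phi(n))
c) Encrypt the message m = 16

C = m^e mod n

Step 1: n = 5 * 17 = 85.
Step 2: phi(n) = (5-1)(17-1) = 4 * 16 = 64.
Step 3: Find d = 13^(-1) mod 64 = 5.
  Verify: 13 * 5 = 65 = 1 (mod 64).
Step 4: C = 16^13 mod 85 = 16.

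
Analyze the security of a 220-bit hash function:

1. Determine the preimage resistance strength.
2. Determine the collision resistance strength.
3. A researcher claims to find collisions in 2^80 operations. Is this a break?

Step 1: Preimage resistance requires brute-force of 2^220 operations.
Step 2: Collision resistance (birthday bound) = 2^(220/2) = 2^110.
Step 3: The claimed attack costs 2^80 operations.
Step 4: Since 2^80 < 2^110, the claimed attack beats the generic birthday bound, so collision resistance is broken.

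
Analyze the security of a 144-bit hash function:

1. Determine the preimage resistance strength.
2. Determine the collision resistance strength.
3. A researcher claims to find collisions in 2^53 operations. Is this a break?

Step 1: Preimage resistance requires brute-force of 2^144 operations.
Step 2: Collision resistance (birthday bound) = 2^(144/2) = 2^72.
Step 3: The claimed attack costs 2^53 operations.
Step 4: Since 2^53 < 2^72, the claimed attack beats the generic birthday bound, so collision resistance is broken.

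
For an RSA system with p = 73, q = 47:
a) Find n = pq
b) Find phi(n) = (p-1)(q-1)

Step 1: n = p * q = 73 * 47 = 3431.
Step 2: phi(n) = (p-1)(q-1) = 72 * 46 = 3312.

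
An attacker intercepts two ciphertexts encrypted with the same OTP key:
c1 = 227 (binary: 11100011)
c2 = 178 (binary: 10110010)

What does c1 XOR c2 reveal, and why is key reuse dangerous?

Step 1: c1 XOR c2 = (m1 XOR k) XOR (m2 XOR k).
Step 2: By XOR associativity/commutativity: = m1 XOR m2 XOR k XOR k = m1 XOR m2.
Step 3: 11100011 XOR 10110010 = 01010001 = 81.
Step 4: The key cancels out! An attacker learns m1 XOR m2 = 81, revealing the relationship between plaintexts.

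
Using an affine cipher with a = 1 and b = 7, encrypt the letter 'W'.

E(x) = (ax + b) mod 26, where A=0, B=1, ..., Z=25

Step 1: Convert 'W' to number: x = 22.
Step 2: E(22) = (1 * 22 + 7) mod 26 = 29 mod 26 = 3.
Step 3: Convert 3 back to letter: D.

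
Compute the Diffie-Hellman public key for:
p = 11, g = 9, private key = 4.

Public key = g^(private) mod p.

Step 1: A = g^a mod p = 9^4 mod 11.
  9^1 mod 11 = 9
  9^2 mod 11 = (9 * 9) mod 11 = 4
  9^3 mod 11 = (4 * 9) mod 11 = 3
  9^4 mod 11 = (3 * 9) mod 11 = 5
Result: A = 5.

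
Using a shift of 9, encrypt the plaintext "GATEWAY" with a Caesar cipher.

Step 1: For each letter, shift forward by 9 positions (mod 26).
  G (position 6) -> position (6+9) mod 26 = 15 -> P
  A (position 0) -> position (0+9) mod 26 = 9 -> J
  T (position 19) -> position (19+9) mod 26 = 2 -> C
  E (position 4) -> position (4+9) mod 26 = 13 -> N
  W (position 22) -> position (22+9) mod 26 = 5 -> F
  A (position 0) -> position (0+9) mod 26 = 9 -> J
  Y (position 24) -> position (24+9) mod 26 = 7 -> H
Result: PJCNFJH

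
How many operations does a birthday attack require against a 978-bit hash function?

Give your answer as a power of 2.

Step 1: The birthday paradox gives collision probability ~50% after sqrt(2^n) = 2^(n/2) hashes.
Step 2: For 978-bit output: 2^(978/2) = 2^489.
Step 3: Approximately 2^489 hash computations needed.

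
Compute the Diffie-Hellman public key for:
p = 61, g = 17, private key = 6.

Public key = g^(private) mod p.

Step 1: A = g^a mod p = 17^6 mod 61.
  17^1 mod 61 = 17
  17^2 mod 61 = (17 * 17) mod 61 = 45
  17^3 mod 61 = (45 * 17) mod 61 = 33
  17^4 mod 61 = (33 * 17) mod 61 = 12
  17^5 mod 61 = (12 * 17) mod 61 = 21
  17^6 mod 61 = (21 * 17) mod 61 = 52
Result: A = 52.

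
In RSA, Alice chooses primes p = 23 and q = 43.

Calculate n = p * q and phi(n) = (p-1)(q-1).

Step 1: n = p * q = 23 * 43 = 989.
Step 2: phi(n) = (p-1)(q-1) = 22 * 42 = 924.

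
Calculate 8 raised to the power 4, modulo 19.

Step 1: Compute 8^4 mod 19 step by step, reducing modulo 19 at each step.
  8^1 mod 19 = 8
  8^2 mod 19 = (8 * 8) mod 19 = 7
  8^3 mod 19 = (7 * 8) mod 19 = 18
  8^4 mod 19 = (18 * 8) mod 19 = 11
Step 2: Result = 11.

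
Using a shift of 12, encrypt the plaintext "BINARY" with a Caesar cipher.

Step 1: For each letter, shift forward by 12 positions (mod 26).
  B (position 1) -> position (1+12) mod 26 = 13 -> N
  I (position 8) -> position (8+12) mod 26 = 20 -> U
  N (position 13) -> position (13+12) mod 26 = 25 -> Z
  A (position 0) -> position (0+12) mod 26 = 12 -> M
  R (position 17) -> position (17+12) mod 26 = 3 -> D
  Y (position 24) -> position (24+12) mod 26 = 10 -> K
Result: NUZMDK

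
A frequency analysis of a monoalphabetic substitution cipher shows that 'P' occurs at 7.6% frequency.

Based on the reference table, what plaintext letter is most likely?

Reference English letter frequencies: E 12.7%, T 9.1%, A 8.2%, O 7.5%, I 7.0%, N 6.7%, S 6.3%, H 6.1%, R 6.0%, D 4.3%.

Step 1: The observed frequency is 7.6%.
Step 2: Compare with English frequencies:
  E: 12.7% (difference: 5.1%)
  T: 9.1% (difference: 1.5%)
  A: 8.2% (difference: 0.6%)
  O: 7.5% (difference: 0.1%) <-- closest
  I: 7.0% (difference: 0.6%)
  N: 6.7% (difference: 0.9%)
  S: 6.3% (difference: 1.3%)
  H: 6.1% (difference: 1.5%)
  R: 6.0% (difference: 1.6%)
  D: 4.3% (difference: 3.3%)
Step 3: 'P' most likely represents 'O' (frequency 7.5%).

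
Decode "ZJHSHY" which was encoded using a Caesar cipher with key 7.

Step 1: Reverse the shift by subtracting 7 from each letter position.
  Z (position 25) -> position (25-7) mod 26 = 18 -> S
  J (position 9) -> position (9-7) mod 26 = 2 -> C
  H (position 7) -> position (7-7) mod 26 = 0 -> A
  S (position 18) -> position (18-7) mod 26 = 11 -> L
  H (position 7) -> position (7-7) mod 26 = 0 -> A
  Y (position 24) -> position (24-7) mod 26 = 17 -> R
Decrypted message: SCALAR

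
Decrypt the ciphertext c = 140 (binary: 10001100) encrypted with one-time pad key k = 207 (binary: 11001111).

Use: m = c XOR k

Step 1: XOR ciphertext with key:
  Ciphertext: 10001100
  Key:        11001111
  XOR:        01000011
Step 2: Plaintext = 01000011 = 67 in decimal.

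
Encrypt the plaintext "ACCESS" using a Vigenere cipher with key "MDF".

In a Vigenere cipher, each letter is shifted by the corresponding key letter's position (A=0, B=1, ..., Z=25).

Step 1: Repeat key to match plaintext length:
  Plaintext: ACCESS
  Key:       MDFMDF
Step 2: Encrypt each letter:
  A(0) + M(12) = (0+12) mod 26 = 12 = M
  C(2) + D(3) = (2+3) mod 26 = 5 = F
  C(2) + F(5) = (2+5) mod 26 = 7 = H
  E(4) + M(12) = (4+12) mod 26 = 16 = Q
  S(18) + D(3) = (18+3) mod 26 = 21 = V
  S(18) + F(5) = (18+5) mod 26 = 23 = X
Ciphertext: MFHQVX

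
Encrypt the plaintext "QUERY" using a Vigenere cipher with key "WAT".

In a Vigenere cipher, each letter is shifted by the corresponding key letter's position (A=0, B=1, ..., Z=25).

Step 1: Repeat key to match plaintext length:
  Plaintext: QUERY
  Key:       WATWA
Step 2: Encrypt each letter:
  Q(16) + W(22) = (16+22) mod 26 = 12 = M
  U(20) + A(0) = (20+0) mod 26 = 20 = U
  E(4) + T(19) = (4+19) mod 26 = 23 = X
  R(17) + W(22) = (17+22) mod 26 = 13 = N
  Y(24) + A(0) = (24+0) mod 26 = 24 = Y
Ciphertext: MUXNY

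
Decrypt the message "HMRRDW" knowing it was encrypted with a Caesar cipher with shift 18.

Step 1: Reverse the shift by subtracting 18 from each letter position.
  H (position 7) -> position (7-18) mod 26 = 15 -> P
  M (position 12) -> position (12-18) mod 26 = 20 -> U
  R (position 17) -> position (17-18) mod 26 = 25 -> Z
  R (position 17) -> position (17-18) mod 26 = 25 -> Z
  D (position 3) -> position (3-18) mod 26 = 11 -> L
  W (position 22) -> position (22-18) mod 26 = 4 -> E
Decrypted message: PUZZLE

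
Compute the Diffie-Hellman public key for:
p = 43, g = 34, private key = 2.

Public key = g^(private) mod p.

Step 1: A = g^a mod p = 34^2 mod 43.
  34^1 mod 43 = 34
  34^2 mod 43 = (34 * 34) mod 43 = 38
Result: A = 38.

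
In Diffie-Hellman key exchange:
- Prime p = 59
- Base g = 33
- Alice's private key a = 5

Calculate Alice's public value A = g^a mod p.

Step 1: A = g^a mod p = 33^5 mod 59.
  33^1 mod 59 = 33
  33^2 mod 59 = (33 * 33) mod 59 = 27
  33^3 mod 59 = (27 * 33) mod 59 = 6
  33^4 mod 59 = (6 * 33) mod 59 = 21
  33^5 mod 59 = (21 * 33) mod 59 = 44
Result: A = 44.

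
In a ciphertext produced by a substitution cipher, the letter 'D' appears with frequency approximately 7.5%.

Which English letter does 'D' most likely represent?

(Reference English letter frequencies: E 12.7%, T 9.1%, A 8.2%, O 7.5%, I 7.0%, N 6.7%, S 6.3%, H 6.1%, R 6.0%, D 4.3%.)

Step 1: The observed frequency is 7.5%.
Step 2: Compare with English frequencies:
  E: 12.7% (difference: 5.2%)
  T: 9.1% (difference: 1.6%)
  A: 8.2% (difference: 0.7%)
  O: 7.5% (difference: 0.0%) <-- closest
  I: 7.0% (difference: 0.5%)
  N: 6.7% (difference: 0.8%)
  S: 6.3% (difference: 1.2%)
  H: 6.1% (difference: 1.4%)
  R: 6.0% (difference: 1.5%)
  D: 4.3% (difference: 3.2%)
Step 3: 'D' most likely represents 'O' (frequency 7.5%).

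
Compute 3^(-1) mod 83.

Step 1: We need x such that 3 * x = 1 (mod 83).
Step 2: Using the extended Euclidean algorithm or trial:
  3 * 28 = 84 = 1 * 83 + 1.
Step 3: Since 84 mod 83 = 1, the inverse is x = 28.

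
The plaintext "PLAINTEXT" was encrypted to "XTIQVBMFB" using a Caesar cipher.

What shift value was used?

Step 1: Compare first letters: P (position 15) -> X (position 23).
Step 2: Shift = (23 - 15) mod 26 = 8.
The shift value is 8.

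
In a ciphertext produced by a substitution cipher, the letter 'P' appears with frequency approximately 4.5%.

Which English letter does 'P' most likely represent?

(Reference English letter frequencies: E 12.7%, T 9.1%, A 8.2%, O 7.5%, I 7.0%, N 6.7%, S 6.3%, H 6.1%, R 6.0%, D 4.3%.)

Step 1: The observed frequency is 4.5%.
Step 2: Compare with English frequencies:
  E: 12.7% (difference: 8.2%)
  T: 9.1% (difference: 4.6%)
  A: 8.2% (difference: 3.7%)
  O: 7.5% (difference: 3.0%)
  I: 7.0% (difference: 2.5%)
  N: 6.7% (difference: 2.2%)
  S: 6.3% (difference: 1.8%)
  H: 6.1% (difference: 1.6%)
  R: 6.0% (difference: 1.5%)
  D: 4.3% (difference: 0.2%) <-- closest
Step 3: 'P' most likely represents 'D' (frequency 4.3%).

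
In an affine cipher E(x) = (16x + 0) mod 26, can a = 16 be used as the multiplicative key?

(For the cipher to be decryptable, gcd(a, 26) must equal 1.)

Step 1: Compute gcd(16, 26).
Step 2: gcd(16, 26) = 2.
Since gcd = 2 != 1, 16 shares a common factor with 26, so it cannot be used.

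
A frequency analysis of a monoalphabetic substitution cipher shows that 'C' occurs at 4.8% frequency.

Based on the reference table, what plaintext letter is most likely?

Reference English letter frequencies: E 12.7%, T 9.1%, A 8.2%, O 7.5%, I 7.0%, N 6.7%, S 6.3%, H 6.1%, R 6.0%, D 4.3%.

Step 1: The observed frequency is 4.8%.
Step 2: Compare with English frequencies:
  E: 12.7% (difference: 7.9%)
  T: 9.1% (difference: 4.3%)
  A: 8.2% (difference: 3.4%)
  O: 7.5% (difference: 2.7%)
  I: 7.0% (difference: 2.2%)
  N: 6.7% (difference: 1.9%)
  S: 6.3% (difference: 1.5%)
  H: 6.1% (difference: 1.3%)
  R: 6.0% (difference: 1.2%)
  D: 4.3% (difference: 0.5%) <-- closest
Step 3: 'C' most likely represents 'D' (frequency 4.3%).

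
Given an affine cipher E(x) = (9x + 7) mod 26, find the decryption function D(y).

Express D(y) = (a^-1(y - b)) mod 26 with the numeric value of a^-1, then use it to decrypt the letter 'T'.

Step 1: Find a^-1, the modular inverse of 9 mod 26.
Step 2: We need 9 * a^-1 = 1 (mod 26).
Step 3: 9 * 3 = 27 = 1 * 26 + 1, so a^-1 = 3.
Step 4: D(y) = 3(y - 7) mod 26.
Step 5: Apply to 'T' (y = 19): D(19) = 3 * (19 - 7) mod 26 = 3 * 12 mod 26 = 10 -> 'K'.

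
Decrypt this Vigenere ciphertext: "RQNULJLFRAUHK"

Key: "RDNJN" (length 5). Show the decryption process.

Step 1: Key 'RDNJN' has length 5. Extended key: RDNJNRDNJNRDN
Step 2: Decrypt each position:
  R(17) - R(17) = 0 = A
  Q(16) - D(3) = 13 = N
  N(13) - N(13) = 0 = A
  U(20) - J(9) = 11 = L
  L(11) - N(13) = 24 = Y
  J(9) - R(17) = 18 = S
  L(11) - D(3) = 8 = I
  F(5) - N(13) = 18 = S
  R(17) - J(9) = 8 = I
  A(0) - N(13) = 13 = N
  U(20) - R(17) = 3 = D
  H(7) - D(3) = 4 = E
  K(10) - N(13) = 23 = X
Plaintext: ANALYSISINDEX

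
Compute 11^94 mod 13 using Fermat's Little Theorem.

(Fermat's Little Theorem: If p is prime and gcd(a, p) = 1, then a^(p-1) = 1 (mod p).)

Step 1: Since 13 is prime, by Fermat's Little Theorem: 11^12 = 1 (mod 13).
Step 2: Reduce exponent: 94 mod 12 = 10.
Step 3: So 11^94 = 11^10 (mod 13).
Step 4: 11^10 mod 13 = 10.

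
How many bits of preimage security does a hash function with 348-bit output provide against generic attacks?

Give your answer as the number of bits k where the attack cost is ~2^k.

Step 1: The hash has a 348-bit output.
Step 2: Preimage resistance means: given a digest h(x), it should be infeasible to find any input that hashes to it.
With a 348-bit output there are 2^348 possible digests, so a generic brute-force preimage search costs about 2^348 evaluations.
Step 3: Security level = 348 bits.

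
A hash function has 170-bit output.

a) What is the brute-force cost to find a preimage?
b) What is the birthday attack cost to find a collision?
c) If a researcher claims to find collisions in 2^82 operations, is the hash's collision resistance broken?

Step 1: Preimage resistance requires brute-force of 2^170 operations.
Step 2: Collision resistance (birthday bound) = 2^(170/2) = 2^85.
Step 3: The claimed attack costs 2^82 operations.
Step 4: Since 2^82 < 2^85, the claimed attack beats the generic birthday bound, so collision resistance is broken.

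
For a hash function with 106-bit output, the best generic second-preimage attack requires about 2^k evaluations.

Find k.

Step 1: The hash has a 106-bit output.
Step 2: Second-preimage resistance means: given a specific input x, it should be infeasible to find a different y with h(y) = h(x).
With a 106-bit output, a generic search for a second preimage costs about 2^106 evaluations (each trial matches the fixed target with probability 2^-106).
Step 3: Security level = 106 bits.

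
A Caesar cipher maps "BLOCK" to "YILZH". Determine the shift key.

Step 1: Compare first letters: B (position 1) -> Y (position 24).
Step 2: Shift = (24 - 1) mod 26 = 23.
The shift value is 23.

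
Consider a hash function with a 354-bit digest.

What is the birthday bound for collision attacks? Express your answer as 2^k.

Step 1: The birthday paradox gives collision probability ~50% after sqrt(2^n) = 2^(n/2) hashes.
Step 2: For 354-bit output: 2^(354/2) = 2^177.
Step 3: Approximately 2^177 hash computations needed.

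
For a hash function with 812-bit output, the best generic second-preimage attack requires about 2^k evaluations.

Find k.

Step 1: The hash has a 812-bit output.
Step 2: Second-preimage resistance means: given a specific input x, it should be infeasible to find a different y with h(y) = h(x).
With a 812-bit output, a generic search for a second preimage costs about 2^812 evaluations (each trial matches the fixed target with probability 2^-812).
Step 3: Security level = 812 bits.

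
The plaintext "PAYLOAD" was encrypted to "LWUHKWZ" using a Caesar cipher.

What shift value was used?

Step 1: Compare first letters: P (position 15) -> L (position 11).
Step 2: Shift = (11 - 15) mod 26 = 22.
The shift value is 22.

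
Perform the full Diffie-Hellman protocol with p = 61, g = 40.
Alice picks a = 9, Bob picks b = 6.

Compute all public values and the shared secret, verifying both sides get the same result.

Step 1: A = g^a mod p = 40^9 mod 61 = 50.
Step 2: B = g^b mod p = 40^6 mod 61 = 60.
Step 3: Alice computes s = B^a mod p = 60^9 mod 61 = 60.
Step 4: Bob computes s = A^b mod p = 50^6 mod 61 = 60.
Both sides agree: shared secret = 60.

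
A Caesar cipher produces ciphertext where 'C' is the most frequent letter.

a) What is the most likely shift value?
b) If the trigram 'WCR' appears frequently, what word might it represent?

Step 1: In English, 'E' is the most frequent letter (12.7%).
Step 2: The most frequent ciphertext letter is 'C' (position 2).
Step 3: Shift = (2 - 4) mod 26 = 24.
Step 4: Decrypt 'WCR' by shifting back 24:
  W -> Y
  C -> E
  R -> T
Step 5: 'WCR' decrypts to 'YET'.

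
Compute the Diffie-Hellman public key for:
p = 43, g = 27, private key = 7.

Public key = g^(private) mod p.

Step 1: A = g^a mod p = 27^7 mod 43.
  27^1 mod 43 = 27
  27^2 mod 43 = (27 * 27) mod 43 = 41
  27^3 mod 43 = (41 * 27) mod 43 = 32
  27^4 mod 43 = (32 * 27) mod 43 = 4
  27^5 mod 43 = (4 * 27) mod 43 = 22
  27^6 mod 43 = (22 * 27) mod 43 = 35
  27^7 mod 43 = (35 * 27) mod 43 = 42
Result: A = 42.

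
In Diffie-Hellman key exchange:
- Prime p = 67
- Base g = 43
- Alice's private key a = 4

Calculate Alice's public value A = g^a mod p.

Step 1: A = g^a mod p = 43^4 mod 67.
  43^1 mod 67 = 43
  43^2 mod 67 = (43 * 43) mod 67 = 40
  43^3 mod 67 = (40 * 43) mod 67 = 45
  43^4 mod 67 = (45 * 43) mod 67 = 59
Result: A = 59.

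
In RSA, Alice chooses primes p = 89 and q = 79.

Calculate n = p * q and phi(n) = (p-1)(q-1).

Step 1: n = p * q = 89 * 79 = 7031.
Step 2: phi(n) = (p-1)(q-1) = 88 * 78 = 6864.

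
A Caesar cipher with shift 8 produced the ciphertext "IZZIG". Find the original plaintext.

Step 1: Reverse the shift by subtracting 8 from each letter position.
  I (position 8) -> position (8-8) mod 26 = 0 -> A
  Z (position 25) -> position (25-8) mod 26 = 17 -> R
  Z (position 25) -> position (25-8) mod 26 = 17 -> R
  I (position 8) -> position (8-8) mod 26 = 0 -> A
  G (position 6) -> position (6-8) mod 26 = 24 -> Y
Decrypted message: ARRAY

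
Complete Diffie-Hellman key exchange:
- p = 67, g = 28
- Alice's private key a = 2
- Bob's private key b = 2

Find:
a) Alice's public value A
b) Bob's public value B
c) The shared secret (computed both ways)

Step 1: A = g^a mod p = 28^2 mod 67 = 47.
Step 2: B = g^b mod p = 28^2 mod 67 = 47.
Step 3: Alice computes s = B^a mod p = 47^2 mod 67 = 65.
Step 4: Bob computes s = A^b mod p = 47^2 mod 67 = 65.
Both sides agree: shared secret = 65.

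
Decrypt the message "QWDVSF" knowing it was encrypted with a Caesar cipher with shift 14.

Step 1: Reverse the shift by subtracting 14 from each letter position.
  Q (position 16) -> position (16-14) mod 26 = 2 -> C
  W (position 22) -> position (22-14) mod 26 = 8 -> I
  D (position 3) -> position (3-14) mod 26 = 15 -> P
  V (position 21) -> position (21-14) mod 26 = 7 -> H
  S (position 18) -> position (18-14) mod 26 = 4 -> E
  F (position 5) -> position (5-14) mod 26 = 17 -> R
Decrypted message: CIPHER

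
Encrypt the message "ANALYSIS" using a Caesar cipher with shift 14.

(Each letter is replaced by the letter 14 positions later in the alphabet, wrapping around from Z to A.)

Step 1: For each letter, shift forward by 14 positions (mod 26).
  A (position 0) -> position (0+14) mod 26 = 14 -> O
  N (position 13) -> position (13+14) mod 26 = 1 -> B
  A (position 0) -> position (0+14) mod 26 = 14 -> O
  L (position 11) -> position (11+14) mod 26 = 25 -> Z
  Y (position 24) -> position (24+14) mod 26 = 12 -> M
  S (position 18) -> position (18+14) mod 26 = 6 -> G
  I (position 8) -> position (8+14) mod 26 = 22 -> W
  S (position 18) -> position (18+14) mod 26 = 6 -> G
Result: OBOZMGWG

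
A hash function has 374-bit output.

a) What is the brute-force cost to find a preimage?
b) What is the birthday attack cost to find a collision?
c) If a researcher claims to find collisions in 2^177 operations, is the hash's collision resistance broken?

Step 1: Preimage resistance requires brute-force of 2^374 operations.
Step 2: Collision resistance (birthday bound) = 2^(374/2) = 2^187.
Step 3: The claimed attack costs 2^177 operations.
Step 4: Since 2^177 < 2^187, the claimed attack beats the generic birthday bound, so collision resistance is broken.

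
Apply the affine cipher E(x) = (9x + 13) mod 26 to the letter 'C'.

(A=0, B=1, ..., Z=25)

Step 1: Convert 'C' to number: x = 2.
Step 2: E(2) = (9 * 2 + 13) mod 26 = 31 mod 26 = 5.
Step 3: Convert 5 back to letter: F.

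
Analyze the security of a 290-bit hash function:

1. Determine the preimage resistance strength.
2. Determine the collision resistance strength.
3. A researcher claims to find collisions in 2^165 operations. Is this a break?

Step 1: Preimage resistance requires brute-force of 2^290 operations.
Step 2: Collision resistance (birthday bound) = 2^(290/2) = 2^145.
Step 3: The claimed attack costs 2^165 operations.
Step 4: Since 2^165 >= 2^145, the claimed attack is no faster than the generic birthday attack, so this does not break collision resistance.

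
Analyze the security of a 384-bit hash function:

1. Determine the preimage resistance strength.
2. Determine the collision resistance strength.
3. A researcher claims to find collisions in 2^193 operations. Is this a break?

Step 1: Preimage resistance requires brute-force of 2^384 operations.
Step 2: Collision resistance (birthday bound) = 2^(384/2) = 2^192.
Step 3: The claimed attack costs 2^193 operations.
Step 4: Since 2^193 >= 2^192, the claimed attack is no faster than the generic birthday attack, so this does not break collision resistance.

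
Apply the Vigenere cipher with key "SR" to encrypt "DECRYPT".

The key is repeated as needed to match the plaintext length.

Step 1: Repeat key to match plaintext length:
  Plaintext: DECRYPT
  Key:       SRSRSRS
Step 2: Encrypt each letter:
  D(3) + S(18) = (3+18) mod 26 = 21 = V
  E(4) + R(17) = (4+17) mod 26 = 21 = V
  C(2) + S(18) = (2+18) mod 26 = 20 = U
  R(17) + R(17) = (17+17) mod 26 = 8 = I
  Y(24) + S(18) = (24+18) mod 26 = 16 = Q
  P(15) + R(17) = (15+17) mod 26 = 6 = G
  T(19) + S(18) = (19+18) mod 26 = 11 = L
Ciphertext: VVUIQGL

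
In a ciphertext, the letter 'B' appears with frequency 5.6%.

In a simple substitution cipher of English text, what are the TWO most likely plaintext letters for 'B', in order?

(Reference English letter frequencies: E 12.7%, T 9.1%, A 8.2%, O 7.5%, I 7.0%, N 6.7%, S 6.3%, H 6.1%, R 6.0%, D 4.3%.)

Step 1: Observed frequency of 'B' is 5.6%.
Step 2: Compute distances to each reference frequency and sort:
  R (6.0%): difference = 0.4% <-- BEST
  H (6.1%): difference = 0.5% <-- RUNNER-UP
  S (6.3%): difference = 0.7%
  N (6.7%): difference = 1.1%
  D (4.3%): difference = 1.3%
Step 3: Most likely is 'R' (6.0%, diff 0.4%); second most likely is 'H' (6.1%, diff 0.5%).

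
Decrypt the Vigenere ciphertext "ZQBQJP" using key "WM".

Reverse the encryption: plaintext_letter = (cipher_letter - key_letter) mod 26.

Step 1: Extend key: WMWMWM
Step 2: Decrypt each letter (c - k) mod 26:
  Z(25) - W(22) = (25-22) mod 26 = 3 = D
  Q(16) - M(12) = (16-12) mod 26 = 4 = E
  B(1) - W(22) = (1-22) mod 26 = 5 = F
  Q(16) - M(12) = (16-12) mod 26 = 4 = E
  J(9) - W(22) = (9-22) mod 26 = 13 = N
  P(15) - M(12) = (15-12) mod 26 = 3 = D
Plaintext: DEFEND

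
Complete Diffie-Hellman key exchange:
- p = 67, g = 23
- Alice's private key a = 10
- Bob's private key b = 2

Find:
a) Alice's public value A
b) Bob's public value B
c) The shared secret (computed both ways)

Step 1: A = g^a mod p = 23^10 mod 67 = 10.
Step 2: B = g^b mod p = 23^2 mod 67 = 60.
Step 3: Alice computes s = B^a mod p = 60^10 mod 67 = 33.
Step 4: Bob computes s = A^b mod p = 10^2 mod 67 = 33.
Both sides agree: shared secret = 33.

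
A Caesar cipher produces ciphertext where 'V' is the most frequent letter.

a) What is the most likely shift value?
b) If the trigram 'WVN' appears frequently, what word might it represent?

Step 1: In English, 'E' is the most frequent letter (12.7%).
Step 2: The most frequent ciphertext letter is 'V' (position 21).
Step 3: Shift = (21 - 4) mod 26 = 17.
Step 4: Decrypt 'WVN' by shifting back 17:
  W -> F
  V -> E
  N -> W
Step 5: 'WVN' decrypts to 'FEW'.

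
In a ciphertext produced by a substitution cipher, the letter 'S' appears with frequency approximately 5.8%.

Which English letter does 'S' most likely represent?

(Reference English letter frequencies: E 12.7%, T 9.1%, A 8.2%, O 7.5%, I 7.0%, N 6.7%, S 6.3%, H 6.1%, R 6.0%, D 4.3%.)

Step 1: The observed frequency is 5.8%.
Step 2: Compare with English frequencies:
  E: 12.7% (difference: 6.9%)
  T: 9.1% (difference: 3.3%)
  A: 8.2% (difference: 2.4%)
  O: 7.5% (difference: 1.7%)
  I: 7.0% (difference: 1.2%)
  N: 6.7% (difference: 0.9%)
  S: 6.3% (difference: 0.5%)
  H: 6.1% (difference: 0.3%)
  R: 6.0% (difference: 0.2%) <-- closest
  D: 4.3% (difference: 1.5%)
Step 3: 'S' most likely represents 'R' (frequency 6.0%).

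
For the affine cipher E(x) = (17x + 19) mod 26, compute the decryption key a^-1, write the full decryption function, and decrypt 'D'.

Step 1: Find a^-1, the modular inverse of 17 mod 26.
Step 2: We need 17 * a^-1 = 1 (mod 26).
Step 3: 17 * 23 = 391 = 15 * 26 + 1, so a^-1 = 23.
Step 4: D(y) = 23(y - 19) mod 26.
Step 5: Apply to 'D' (y = 3): D(3) = 23 * (3 - 19) mod 26 = 23 * -16 mod 26 = 22 -> 'W'.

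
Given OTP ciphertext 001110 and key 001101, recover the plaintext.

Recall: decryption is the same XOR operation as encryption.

Step 1: XOR ciphertext with key:
  Ciphertext: 001110
  Key:        001101
  XOR:        000011
Step 2: Plaintext = 000011 = 3 in decimal.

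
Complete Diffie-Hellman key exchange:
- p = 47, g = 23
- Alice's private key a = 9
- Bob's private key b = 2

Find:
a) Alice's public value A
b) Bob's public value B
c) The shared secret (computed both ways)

Step 1: A = g^a mod p = 23^9 mod 47 = 19.
Step 2: B = g^b mod p = 23^2 mod 47 = 12.
Step 3: Alice computes s = B^a mod p = 12^9 mod 47 = 32.
Step 4: Bob computes s = A^b mod p = 19^2 mod 47 = 32.
Both sides agree: shared secret = 32.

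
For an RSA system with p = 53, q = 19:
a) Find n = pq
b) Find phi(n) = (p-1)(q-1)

Step 1: n = p * q = 53 * 19 = 1007.
Step 2: phi(n) = (p-1)(q-1) = 52 * 18 = 936.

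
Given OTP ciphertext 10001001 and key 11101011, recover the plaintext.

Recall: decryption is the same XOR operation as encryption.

Step 1: XOR ciphertext with key:
  Ciphertext: 10001001
  Key:        11101011
  XOR:        01100010
Step 2: Plaintext = 01100010 = 98 in decimal.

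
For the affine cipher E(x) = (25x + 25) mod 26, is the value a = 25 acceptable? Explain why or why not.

Step 1: Compute gcd(25, 26).
Step 2: gcd(25, 26) = 1.
Since gcd = 1, 25 is coprime with 26, so it is a valid key.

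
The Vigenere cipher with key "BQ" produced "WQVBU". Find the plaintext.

Step 1: Extend key: BQBQB
Step 2: Decrypt each letter (c - k) mod 26:
  W(22) - B(1) = (22-1) mod 26 = 21 = V
  Q(16) - Q(16) = (16-16) mod 26 = 0 = A
  V(21) - B(1) = (21-1) mod 26 = 20 = U
  B(1) - Q(16) = (1-16) mod 26 = 11 = L
  U(20) - B(1) = (20-1) mod 26 = 19 = T
Plaintext: VAULT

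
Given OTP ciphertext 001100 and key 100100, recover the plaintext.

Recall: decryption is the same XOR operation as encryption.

Step 1: XOR ciphertext with key:
  Ciphertext: 001100
  Key:        100100
  XOR:        101000
Step 2: Plaintext = 101000 = 40 in decimal.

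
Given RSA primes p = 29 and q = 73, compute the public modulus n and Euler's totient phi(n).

Step 1: n = p * q = 29 * 73 = 2117.
Step 2: phi(n) = (p-1)(q-1) = 28 * 72 = 2016.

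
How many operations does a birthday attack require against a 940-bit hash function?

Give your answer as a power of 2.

Step 1: The birthday paradox gives collision probability ~50% after sqrt(2^n) = 2^(n/2) hashes.
Step 2: For 940-bit output: 2^(940/2) = 2^470.
Step 3: Approximately 2^470 hash computations needed.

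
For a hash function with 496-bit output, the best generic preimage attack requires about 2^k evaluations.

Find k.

Step 1: The hash has a 496-bit output.
Step 2: Preimage resistance means: given a digest h(x), it should be infeasible to find any input that hashes to it.
With a 496-bit output there are 2^496 possible digests, so a generic brute-force preimage search costs about 2^496 evaluations.
Step 3: Security level = 496 bits.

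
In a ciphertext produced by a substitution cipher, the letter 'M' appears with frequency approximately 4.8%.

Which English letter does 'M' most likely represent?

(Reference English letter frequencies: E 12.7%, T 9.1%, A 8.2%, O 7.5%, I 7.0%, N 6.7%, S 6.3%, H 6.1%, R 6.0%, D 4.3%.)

Step 1: The observed frequency is 4.8%.
Step 2: Compare with English frequencies:
  E: 12.7% (difference: 7.9%)
  T: 9.1% (difference: 4.3%)
  A: 8.2% (difference: 3.4%)
  O: 7.5% (difference: 2.7%)
  I: 7.0% (difference: 2.2%)
  N: 6.7% (difference: 1.9%)
  S: 6.3% (difference: 1.5%)
  H: 6.1% (difference: 1.3%)
  R: 6.0% (difference: 1.2%)
  D: 4.3% (difference: 0.5%) <-- closest
Step 3: 'M' most likely represents 'D' (frequency 4.3%).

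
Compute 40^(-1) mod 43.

Step 1: We need x such that 40 * x = 1 (mod 43).
Step 2: Using the extended Euclidean algorithm or trial:
  40 * 14 = 560 = 13 * 43 + 1.
Step 3: Since 560 mod 43 = 1, the inverse is x = 14.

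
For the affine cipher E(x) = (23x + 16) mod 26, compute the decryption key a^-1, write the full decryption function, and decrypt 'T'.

Step 1: Find a^-1, the modular inverse of 23 mod 26.
Step 2: We need 23 * a^-1 = 1 (mod 26).
Step 3: 23 * 17 = 391 = 15 * 26 + 1, so a^-1 = 17.
Step 4: D(y) = 17(y - 16) mod 26.
Step 5: Apply to 'T' (y = 19): D(19) = 17 * (19 - 16) mod 26 = 17 * 3 mod 26 = 25 -> 'Z'.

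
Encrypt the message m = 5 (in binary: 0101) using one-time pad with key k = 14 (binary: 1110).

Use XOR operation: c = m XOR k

Step 1: Write out the XOR operation bit by bit:
  Message: 0101
  Key:     1110
  XOR:     1011
Step 2: Convert to decimal: 1011 = 11.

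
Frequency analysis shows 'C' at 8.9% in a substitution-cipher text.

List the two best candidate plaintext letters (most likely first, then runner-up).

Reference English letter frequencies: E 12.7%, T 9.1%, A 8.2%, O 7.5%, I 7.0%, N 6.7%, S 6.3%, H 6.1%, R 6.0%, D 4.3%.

Step 1: Observed frequency of 'C' is 8.9%.
Step 2: Compute distances to each reference frequency and sort:
  T (9.1%): difference = 0.2% <-- BEST
  A (8.2%): difference = 0.7% <-- RUNNER-UP
  O (7.5%): difference = 1.4%
  I (7.0%): difference = 1.9%
  N (6.7%): difference = 2.2%
Step 3: Most likely is 'T' (9.1%, diff 0.2%); second most likely is 'A' (8.2%, diff 0.7%).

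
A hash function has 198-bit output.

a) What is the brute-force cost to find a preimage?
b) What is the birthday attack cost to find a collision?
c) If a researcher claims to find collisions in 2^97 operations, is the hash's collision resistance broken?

Step 1: Preimage resistance requires brute-force of 2^198 operations.
Step 2: Collision resistance (birthday bound) = 2^(198/2) = 2^99.
Step 3: The claimed attack costs 2^97 operations.
Step 4: Since 2^97 < 2^99, the claimed attack beats the generic birthday bound, so collision resistance is broken.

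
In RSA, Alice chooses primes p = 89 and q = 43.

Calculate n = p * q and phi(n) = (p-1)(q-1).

Step 1: n = p * q = 89 * 43 = 3827.
Step 2: phi(n) = (p-1)(q-1) = 88 * 42 = 3696.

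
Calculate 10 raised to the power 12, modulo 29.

Step 1: Compute 10^12 mod 29 step by step, reducing modulo 29 at each step.
  10^1 mod 29 = 10
  10^2 mod 29 = (10 * 10) mod 29 = 13
  10^3 mod 29 = (13 * 10) mod 29 = 14
  10^4 mod 29 = (14 * 10) mod 29 = 24
  10^5 mod 29 = (24 * 10) mod 29 = 8
  10^6 mod 29 = (8 * 10) mod 29 = 22
  10^7 mod 29 = (22 * 10) mod 29 = 17
  10^8 mod 29 = (17 * 10) mod 29 = 25
  10^9 mod 29 = (25 * 10) mod 29 = 18
  10^10 mod 29 = (18 * 10) mod 29 = 6
  10^11 mod 29 = (6 * 10) mod 29 = 2
  10^12 mod 29 = (2 * 10) mod 29 = 20
Step 2: Result = 20.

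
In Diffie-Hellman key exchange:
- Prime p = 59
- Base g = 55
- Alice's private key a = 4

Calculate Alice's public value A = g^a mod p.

Step 1: A = g^a mod p = 55^4 mod 59.
  55^1 mod 59 = 55
  55^2 mod 59 = (55 * 55) mod 59 = 16
  55^3 mod 59 = (16 * 55) mod 59 = 54
  55^4 mod 59 = (54 * 55) mod 59 = 20
Result: A = 20.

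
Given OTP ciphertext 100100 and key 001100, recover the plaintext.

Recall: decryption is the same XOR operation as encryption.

Step 1: XOR ciphertext with key:
  Ciphertext: 100100
  Key:        001100
  XOR:        101000
Step 2: Plaintext = 101000 = 40 in decimal.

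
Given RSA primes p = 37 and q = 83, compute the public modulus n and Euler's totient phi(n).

Step 1: n = p * q = 37 * 83 = 3071.
Step 2: phi(n) = (p-1)(q-1) = 36 * 82 = 2952.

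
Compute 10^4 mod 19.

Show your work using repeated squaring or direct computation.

Step 1: Compute 10^4 mod 19 step by step, reducing modulo 19 at each step.
  10^1 mod 19 = 10
  10^2 mod 19 = (10 * 10) mod 19 = 5
  10^3 mod 19 = (5 * 10) mod 19 = 12
  10^4 mod 19 = (12 * 10) mod 19 = 6
Step 2: Result = 6.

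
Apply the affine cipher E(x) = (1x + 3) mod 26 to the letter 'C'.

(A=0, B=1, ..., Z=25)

Step 1: Convert 'C' to number: x = 2.
Step 2: E(2) = (1 * 2 + 3) mod 26 = 5 mod 26 = 5.
Step 3: Convert 5 back to letter: F.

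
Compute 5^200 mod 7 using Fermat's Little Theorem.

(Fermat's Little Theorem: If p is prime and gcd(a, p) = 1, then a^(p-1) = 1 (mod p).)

Step 1: Since 7 is prime, by Fermat's Little Theorem: 5^6 = 1 (mod 7).
Step 2: Reduce exponent: 200 mod 6 = 2.
Step 3: So 5^200 = 5^2 (mod 7).
Step 4: 5^2 mod 7 = 4.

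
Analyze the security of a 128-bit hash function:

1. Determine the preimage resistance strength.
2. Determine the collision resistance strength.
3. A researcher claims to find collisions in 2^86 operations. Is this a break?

Step 1: Preimage resistance requires brute-force of 2^128 operations.
Step 2: Collision resistance (birthday bound) = 2^(128/2) = 2^64.
Step 3: The claimed attack costs 2^86 operations.
Step 4: Since 2^86 >= 2^64, the claimed attack is no faster than the generic birthday attack, so this does not break collision resistance.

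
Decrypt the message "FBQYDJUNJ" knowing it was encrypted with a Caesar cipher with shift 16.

Step 1: Reverse the shift by subtracting 16 from each letter position.
  F (position 5) -> position (5-16) mod 26 = 15 -> P
  B (position 1) -> position (1-16) mod 26 = 11 -> L
  Q (position 16) -> position (16-16) mod 26 = 0 -> A
  Y (position 24) -> position (24-16) mod 26 = 8 -> I
  D (position 3) -> position (3-16) mod 26 = 13 -> N
  J (position 9) -> position (9-16) mod 26 = 19 -> T
  U (position 20) -> position (20-16) mod 26 = 4 -> E
  N (position 13) -> position (13-16) mod 26 = 23 -> X
  J (position 9) -> position (9-16) mod 26 = 19 -> T
Decrypted message: PLAINTEXT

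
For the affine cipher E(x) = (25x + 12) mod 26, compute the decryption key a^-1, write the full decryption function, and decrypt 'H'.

Step 1: Find a^-1, the modular inverse of 25 mod 26.
Step 2: We need 25 * a^-1 = 1 (mod 26).
Step 3: 25 * 25 = 625 = 24 * 26 + 1, so a^-1 = 25.
Step 4: D(y) = 25(y - 12) mod 26.
Step 5: Apply to 'H' (y = 7): D(7) = 25 * (7 - 12) mod 26 = 25 * -5 mod 26 = 5 -> 'F'.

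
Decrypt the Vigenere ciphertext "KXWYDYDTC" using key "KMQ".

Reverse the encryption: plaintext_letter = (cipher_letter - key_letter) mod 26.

Step 1: Extend key: KMQKMQKMQ
Step 2: Decrypt each letter (c - k) mod 26:
  K(10) - K(10) = (10-10) mod 26 = 0 = A
  X(23) - M(12) = (23-12) mod 26 = 11 = L
  W(22) - Q(16) = (22-16) mod 26 = 6 = G
  Y(24) - K(10) = (24-10) mod 26 = 14 = O
  D(3) - M(12) = (3-12) mod 26 = 17 = R
  Y(24) - Q(16) = (24-16) mod 26 = 8 = I
  D(3) - K(10) = (3-10) mod 26 = 19 = T
  T(19) - M(12) = (19-12) mod 26 = 7 = H
  C(2) - Q(16) = (2-16) mod 26 = 12 = M
Plaintext: ALGORITHM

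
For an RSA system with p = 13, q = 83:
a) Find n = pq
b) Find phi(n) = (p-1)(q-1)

Step 1: n = p * q = 13 * 83 = 1079.
Step 2: phi(n) = (p-1)(q-1) = 12 * 82 = 984.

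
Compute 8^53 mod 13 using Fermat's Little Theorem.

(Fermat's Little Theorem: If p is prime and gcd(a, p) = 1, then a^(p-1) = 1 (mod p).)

Step 1: Since 13 is prime, by Fermat's Little Theorem: 8^12 = 1 (mod 13).
Step 2: Reduce exponent: 53 mod 12 = 5.
Step 3: So 8^53 = 8^5 (mod 13).
Step 4: 8^5 mod 13 = 8.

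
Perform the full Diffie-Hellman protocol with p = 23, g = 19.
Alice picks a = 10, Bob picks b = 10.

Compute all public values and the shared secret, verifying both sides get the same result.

Step 1: A = g^a mod p = 19^10 mod 23 = 6.
Step 2: B = g^b mod p = 19^10 mod 23 = 6.
Step 3: Alice computes s = B^a mod p = 6^10 mod 23 = 4.
Step 4: Bob computes s = A^b mod p = 6^10 mod 23 = 4.
Both sides agree: shared secret = 4.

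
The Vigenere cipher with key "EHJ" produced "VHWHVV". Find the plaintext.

Step 1: Extend key: EHJEHJ
Step 2: Decrypt each letter (c - k) mod 26:
  V(21) - E(4) = (21-4) mod 26 = 17 = R
  H(7) - H(7) = (7-7) mod 26 = 0 = A
  W(22) - J(9) = (22-9) mod 26 = 13 = N
  H(7) - E(4) = (7-4) mod 26 = 3 = D
  V(21) - H(7) = (21-7) mod 26 = 14 = O
  V(21) - J(9) = (21-9) mod 26 = 12 = M
Plaintext: RANDOM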